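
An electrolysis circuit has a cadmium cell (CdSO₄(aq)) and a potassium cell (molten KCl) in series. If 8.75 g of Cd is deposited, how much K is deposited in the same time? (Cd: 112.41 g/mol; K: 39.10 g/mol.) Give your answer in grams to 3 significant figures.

n(Cd) = 8.75 / 112.41 = 0.07784 mol
Cd²⁺ + 2e⁻ → Cd, so n(e⁻) = 2 × 0.07784 = 0.1557 mol
Since the cells are in series, n(e⁻) in the K cell is also 0.1557 mol.
K⁺ + e⁻ → K, so n(K) = 0.1557 mol
m(K) = 0.1557 × 39.10 = 6.09 g

6.09 g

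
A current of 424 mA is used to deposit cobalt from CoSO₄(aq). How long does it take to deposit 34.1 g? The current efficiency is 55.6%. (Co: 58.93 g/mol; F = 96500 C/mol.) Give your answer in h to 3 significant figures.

132 h

n(Co) = 34.1 / 58.93 = 0.5787 mol
Co²⁺ + 2e⁻ → Co, so n(e⁻) = 2 × 0.5787 = 1.157 mol
Q = 1.157 × 96500 / 0.556 = 2.008×10^5 C
t = Q / I = 2.008×10^5 / 0.424 = 4.736×10^5 s = 132 h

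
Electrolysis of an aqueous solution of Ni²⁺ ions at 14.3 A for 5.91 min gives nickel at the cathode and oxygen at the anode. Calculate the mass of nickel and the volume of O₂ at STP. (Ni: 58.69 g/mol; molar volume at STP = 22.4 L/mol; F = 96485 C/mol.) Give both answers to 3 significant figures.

1.54 g Ni; 0.294 L O₂

Q = 14.3 × 354.6 = 5071 C; n(e⁻) = 5071 / 96485 = 0.05256 mol
Cathode: Ni²⁺ + 2e⁻ → Ni → n(Ni) = 0.05256/2 = 0.02628 mol → 1.54 g
Anode: 2H₂O → O₂ + 4H⁺ + 4e⁻ → n(O₂) = 0.05256/4 = 0.01314 mol → 0.294 L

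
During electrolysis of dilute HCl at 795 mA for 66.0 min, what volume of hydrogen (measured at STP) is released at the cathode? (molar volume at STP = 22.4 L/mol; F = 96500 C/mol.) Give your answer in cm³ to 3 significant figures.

Charge passed = 0.795 × 3960 = 3148 C
n(e⁻) = Q/F = 3148/96500 = 0.03262 mol
2H⁺ + 2e⁻ → H₂, so n(H₂) = 0.03262 / 2 = 0.01631 mol
V = 0.01631 × 22.4 = 0.3653 L
= 365 cm³

365 cm³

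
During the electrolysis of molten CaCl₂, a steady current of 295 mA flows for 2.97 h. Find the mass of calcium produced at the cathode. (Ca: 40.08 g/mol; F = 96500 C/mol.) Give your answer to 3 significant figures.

0.655 g

Q = 0.295 A × 10692 s = 3154 C
Moles of electrons = 3154 / 96500 = 0.03268 mol
Ca²⁺ + 2e⁻ → Ca, so n(Ca) = 0.03268 / 2 = 0.01634 mol
m = 0.01634 × 40.08 = 0.655 g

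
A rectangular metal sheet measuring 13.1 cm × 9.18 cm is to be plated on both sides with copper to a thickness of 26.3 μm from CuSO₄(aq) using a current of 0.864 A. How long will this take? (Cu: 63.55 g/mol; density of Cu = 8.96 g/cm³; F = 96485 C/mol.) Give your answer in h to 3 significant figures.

5.53 h

Plated area = 2 × 13.1 × 9.18 = 240.5 cm²
Volume = 240.5 × 26.3×10⁻⁴ cm = 0.6325 cm³
m(Cu) = 0.6325 × 8.96 = 5.667 g
n(Cu) = 5.667 / 63.55 = 0.08917 mol; n(e⁻) = 2 × 0.08917 = 0.1783 mol
Q = 0.1783 × 96485 = 17200 C
t = 17200 / 0.864 = 19910 s = 5.53 h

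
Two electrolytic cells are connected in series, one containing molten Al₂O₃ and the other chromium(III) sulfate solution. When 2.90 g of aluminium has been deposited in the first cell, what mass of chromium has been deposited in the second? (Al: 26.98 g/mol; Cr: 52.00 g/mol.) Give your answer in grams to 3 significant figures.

5.59 g

n(Al) = 2.90 / 26.98 = 0.1075 mol
Al³⁺ + 3e⁻ → Al, so n(e⁻) = 3 × 0.1075 = 0.3225 mol
In series, the same 0.3225 mol of electrons flows through the second cell.
Cr³⁺ + 3e⁻ → Cr, so n(Cr) = 0.3225 / 3 = 0.1075 mol
m(Cr) = 0.1075 × 52.00 = 5.59 g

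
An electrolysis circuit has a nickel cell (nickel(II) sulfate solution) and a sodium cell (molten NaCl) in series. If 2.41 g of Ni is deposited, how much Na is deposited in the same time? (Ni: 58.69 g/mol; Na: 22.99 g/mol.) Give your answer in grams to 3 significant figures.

1.89 g

n(Ni) = 2.41 / 58.69 = 0.04106 mol
Ni²⁺ + 2e⁻ → Ni, so n(e⁻) = 2 × 0.04106 = 0.08212 mol
The cells are in series, so the same charge (and hence the same n(e⁻) = 0.08212 mol) passes through both.
Na⁺ + e⁻ → Na, so n(Na) = 0.08212 mol
m(Na) = 0.08212 × 22.99 = 1.89 g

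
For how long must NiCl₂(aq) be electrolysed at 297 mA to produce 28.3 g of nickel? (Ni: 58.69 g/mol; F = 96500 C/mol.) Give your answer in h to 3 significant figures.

n(Ni) = 28.3 / 58.69 = 0.4822 mol
Ni²⁺ + 2e⁻ → Ni, so n(e⁻) = 2 × 0.4822 = 0.9644 mol
Q = 0.9644 × 96500 = 93060 C
t = Q / I = 93060 / 0.297 = 3.133×10^5 s = 87.0 h

87.0 h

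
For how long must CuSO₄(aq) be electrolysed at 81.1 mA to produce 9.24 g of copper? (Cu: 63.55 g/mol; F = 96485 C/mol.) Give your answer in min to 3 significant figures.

n(Cu) = 9.24 / 63.55 = 0.1454 mol
Cu²⁺ + 2e⁻ → Cu, so n(e⁻) = 2 × 0.1454 = 0.2908 mol
Q = 0.2908 × 96485 = 28060 C
t = Q / I = 28060 / 0.0811 = 3.460×10^5 s = 5770 min

5770 min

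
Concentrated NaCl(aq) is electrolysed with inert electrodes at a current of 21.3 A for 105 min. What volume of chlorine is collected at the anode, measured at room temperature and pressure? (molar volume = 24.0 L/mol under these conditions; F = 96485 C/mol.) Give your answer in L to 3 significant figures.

16.7 L

Q = It = 21.3 × 6300 = 1.342×10^5 C
n(e⁻) = Q/F = 1.342×10^5/96485 = 1.391 mol
2Cl⁻ → Cl₂ + 2e⁻, so n(Cl₂) = 1.391 / 2 = 0.6955 mol
V = 0.6955 × 24.0 = 16.69 L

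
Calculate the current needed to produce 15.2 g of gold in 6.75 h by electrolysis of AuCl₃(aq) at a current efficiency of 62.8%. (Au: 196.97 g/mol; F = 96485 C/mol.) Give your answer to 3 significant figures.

n(Au) = 15.2 / 196.97 = 0.07717 mol
Au³⁺ + 3e⁻ → Au, so n(e⁻) = 3 × 0.07717 = 0.2315 mol
Q = 0.2315 × 96485 / 0.628 = 35570 C
I = Q / t = 35570 / 24300 s = 1.46 A

1.46 A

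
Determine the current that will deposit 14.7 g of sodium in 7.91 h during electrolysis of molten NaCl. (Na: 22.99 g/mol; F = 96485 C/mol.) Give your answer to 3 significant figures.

n(Na) = 14.7 / 22.99 = 0.6394 mol
Na⁺ + e⁻ → Na, so n(e⁻) = 0.6394 mol
Q = 0.6394 × 96485 = 61690 C
I = Q / t = 61690 / 28476 s = 2.17 A

2.17 A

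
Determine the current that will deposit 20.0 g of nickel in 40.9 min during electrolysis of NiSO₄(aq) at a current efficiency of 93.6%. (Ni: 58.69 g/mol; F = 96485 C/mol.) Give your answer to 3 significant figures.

28.6 A

n(Ni) = 20.0 / 58.69 = 0.3408 mol
Ni²⁺ + 2e⁻ → Ni, so n(e⁻) = 2 × 0.3408 = 0.6816 mol
Q = 0.6816 × 96485 / 0.936 = 70260 C
I = Q / t = 70260 / 2454 s = 28.6 A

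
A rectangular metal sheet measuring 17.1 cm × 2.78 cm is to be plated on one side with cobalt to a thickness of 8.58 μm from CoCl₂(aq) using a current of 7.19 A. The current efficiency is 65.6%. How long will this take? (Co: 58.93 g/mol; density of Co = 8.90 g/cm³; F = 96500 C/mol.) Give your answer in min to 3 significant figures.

4.20 min

Plated area = 17.1 × 2.78 = 47.54 cm²
Volume = 47.54 × 8.58×10⁻⁴ cm = 0.04079 cm³
m(Co) = 0.04079 × 8.90 = 0.3630 g
n(Co) = 0.3630 / 58.93 = 0.006160 mol; n(e⁻) = 2 × 0.006160 = 0.01232 mol
Q = 0.01232 × 96500 / 0.656 = 1812 C
t = 1812 / 7.19 = 252.0 s = 4.20 min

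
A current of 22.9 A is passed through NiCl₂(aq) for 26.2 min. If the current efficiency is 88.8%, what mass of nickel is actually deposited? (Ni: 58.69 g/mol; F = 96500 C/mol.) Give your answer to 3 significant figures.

9.72 g

Q = 22.9 × 1572 = 36000 C
n(e⁻) = 36000 / 96500 = 0.3731 mol
Ni²⁺ + 2e⁻ → Ni, so theoretical m(Ni) = 0.1866 × 58.69 = 10.95 g
Actual mass = 88.8% × 10.95 = 9.72 g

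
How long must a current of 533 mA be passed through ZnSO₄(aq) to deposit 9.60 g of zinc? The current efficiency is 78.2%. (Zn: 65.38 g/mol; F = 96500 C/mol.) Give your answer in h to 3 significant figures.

n(Zn) = 9.60 / 65.38 = 0.1468 mol
Zn²⁺ + 2e⁻ → Zn, so n(e⁻) = 2 × 0.1468 = 0.2936 mol
Q = 0.2936 × 96500 / 0.782 = 36230 C
t = Q / I = 36230 / 0.533 = 67970 s = 18.9 h

18.9 h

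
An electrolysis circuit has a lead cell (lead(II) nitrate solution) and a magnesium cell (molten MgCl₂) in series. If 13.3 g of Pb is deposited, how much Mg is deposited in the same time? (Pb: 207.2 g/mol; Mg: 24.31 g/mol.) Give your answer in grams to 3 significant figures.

1.56 g

n(Pb) = 13.3 / 207.2 = 0.06419 mol
Pb²⁺ + 2e⁻ → Pb, so n(e⁻) = 2 × 0.06419 = 0.1284 mol
In series, the same 0.1284 mol of electrons flows through the second cell.
Mg²⁺ + 2e⁻ → Mg, so n(Mg) = 0.1284 / 2 = 0.06420 mol
m(Mg) = 0.06420 × 24.31 = 1.56 g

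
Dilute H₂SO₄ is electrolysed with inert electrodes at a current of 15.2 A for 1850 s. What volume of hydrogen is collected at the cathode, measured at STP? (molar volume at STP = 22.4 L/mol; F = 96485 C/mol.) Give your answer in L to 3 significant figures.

Q = 15.2 A × 1850 s = 28120 C
Moles of electrons = 28120 / 96485 = 0.2914 mol
2H⁺ + 2e⁻ → H₂, so n(H₂) = 0.2914 / 2 = 0.1457 mol
V = 0.1457 × 22.4 = 3.264 L

3.26 L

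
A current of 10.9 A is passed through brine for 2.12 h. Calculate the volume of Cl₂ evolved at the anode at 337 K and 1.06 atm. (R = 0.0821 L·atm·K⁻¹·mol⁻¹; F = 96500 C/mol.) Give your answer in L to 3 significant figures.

11.3 L

Q = It = 10.9 × 7632 = 83190 C
n(e⁻) = 83190 / 96500 = 0.8621 mol
2Cl⁻ → Cl₂ + 2e⁻, so n(Cl₂) = 0.8621 / 2 = 0.4311 mol
V = nRT/P = 0.4311 × 0.0821 × 337 / 1.06 = 11.25 L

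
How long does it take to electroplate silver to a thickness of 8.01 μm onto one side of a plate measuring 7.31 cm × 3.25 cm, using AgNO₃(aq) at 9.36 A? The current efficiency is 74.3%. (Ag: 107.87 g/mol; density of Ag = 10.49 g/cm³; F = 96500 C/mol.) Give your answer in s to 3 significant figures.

25.7 s

Plated area = 7.31 × 3.25 = 23.76 cm²
Volume = 23.76 × 8.01×10⁻⁴ cm = 0.01903 cm³
m(Ag) = 0.01903 × 10.49 = 0.1996 g
n(Ag) = 0.1996 / 107.87 = 0.001850 mol; n(e⁻) = 0.001850 mol
Q = 0.001850 × 96500 / 0.743 = 240.3 C
t = 240.3 / 9.36 = 25.67 s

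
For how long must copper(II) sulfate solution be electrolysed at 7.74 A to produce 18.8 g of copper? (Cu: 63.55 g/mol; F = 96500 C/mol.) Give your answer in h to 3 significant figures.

2.05 h

n(Cu) = 18.8 / 63.55 = 0.2958 mol
Cu²⁺ + 2e⁻ → Cu, so n(e⁻) = 2 × 0.2958 = 0.5916 mol
Q = 0.5916 × 96500 = 57090 C
t = Q / I = 57090 / 7.74 = 7376 s = 2.05 h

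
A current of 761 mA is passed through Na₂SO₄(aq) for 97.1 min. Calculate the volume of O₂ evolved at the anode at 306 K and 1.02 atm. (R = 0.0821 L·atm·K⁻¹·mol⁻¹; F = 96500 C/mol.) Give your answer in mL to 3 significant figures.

283 mL

Q = 0.761 A × 5826 s = 4434 C
n(e⁻) = 4434 / 96500 = 0.04595 mol
2H₂O → O₂ + 4H⁺ + 4e⁻, so n(O₂) = 0.04595 / 4 = 0.01149 mol
V = nRT/P = 0.01149 × 0.0821 × 306 / 1.02 = 0.2830 L
= 283 mL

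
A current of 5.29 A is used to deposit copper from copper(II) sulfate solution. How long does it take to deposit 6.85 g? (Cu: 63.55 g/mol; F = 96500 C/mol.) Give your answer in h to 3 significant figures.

1.09 h

n(Cu) = 6.85 / 63.55 = 0.1078 mol
Cu²⁺ + 2e⁻ → Cu, so n(e⁻) = 2 × 0.1078 = 0.2156 mol
Q = 0.2156 × 96500 = 20810 C
t = Q / I = 20810 / 5.29 = 3934 s = 1.09 h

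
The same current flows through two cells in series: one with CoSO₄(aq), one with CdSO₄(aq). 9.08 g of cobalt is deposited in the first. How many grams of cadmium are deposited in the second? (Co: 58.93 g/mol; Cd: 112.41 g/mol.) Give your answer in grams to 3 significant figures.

n(Co) = 9.08 / 58.93 = 0.1541 mol
Co²⁺ + 2e⁻ → Co, so n(e⁻) = 2 × 0.1541 = 0.3082 mol
The cells are in series, so the same charge (and hence the same n(e⁻) = 0.3082 mol) passes through both.
Cd²⁺ + 2e⁻ → Cd, so n(Cd) = 0.3082 / 2 = 0.1541 mol
m(Cd) = 0.1541 × 112.41 = 17.3 g

17.3 g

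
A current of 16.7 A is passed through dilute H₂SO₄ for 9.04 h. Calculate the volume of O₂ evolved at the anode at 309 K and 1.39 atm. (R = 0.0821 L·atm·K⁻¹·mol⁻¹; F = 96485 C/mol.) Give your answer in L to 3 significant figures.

25.7 L

Charge passed = 16.7 × 32544 = 5.435×10^5 C
Moles of electrons = 5.435×10^5 / 96485 = 5.633 mol
2H₂O → O₂ + 4H⁺ + 4e⁻, so n(O₂) = 5.633 / 4 = 1.408 mol
V = nRT/P = 1.408 × 0.0821 × 309 / 1.39 = 25.70 L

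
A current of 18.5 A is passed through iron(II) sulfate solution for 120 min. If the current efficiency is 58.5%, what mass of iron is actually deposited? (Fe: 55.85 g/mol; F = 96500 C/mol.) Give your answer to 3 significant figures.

Q = 18.5 × 7200 = 1.332×10^5 C
n(e⁻) = 1.332×10^5 / 96500 = 1.380 mol
Fe²⁺ + 2e⁻ → Fe, so theoretical m(Fe) = 0.6900 × 55.85 = 38.54 g
Actual mass = 58.5% × 38.54 = 22.5 g

22.5 g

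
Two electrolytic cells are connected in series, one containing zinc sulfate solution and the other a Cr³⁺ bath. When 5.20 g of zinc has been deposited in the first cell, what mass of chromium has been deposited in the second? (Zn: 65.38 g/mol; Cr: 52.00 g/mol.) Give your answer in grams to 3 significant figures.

2.76 g

n(Zn) = 5.20 / 65.38 = 0.07954 mol
Zn²⁺ + 2e⁻ → Zn, so n(e⁻) = 2 × 0.07954 = 0.1591 mol
Same current for the same time ⇒ same n(e⁻) = 0.1591 mol in both cells.
Cr³⁺ + 3e⁻ → Cr, so n(Cr) = 0.1591 / 3 = 0.05303 mol
m(Cr) = 0.05303 × 52.00 = 2.76 g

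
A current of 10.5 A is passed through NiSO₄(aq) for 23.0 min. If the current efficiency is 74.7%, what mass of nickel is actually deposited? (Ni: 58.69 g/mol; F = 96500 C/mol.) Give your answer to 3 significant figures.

3.29 g

Q = 10.5 × 1380 = 14490 C
n(e⁻) = 14490 / 96500 = 0.1502 mol
Ni²⁺ + 2e⁻ → Ni, so theoretical m(Ni) = 0.07510 × 58.69 = 4.408 g
Actual mass = 74.7% × 4.408 = 3.29 g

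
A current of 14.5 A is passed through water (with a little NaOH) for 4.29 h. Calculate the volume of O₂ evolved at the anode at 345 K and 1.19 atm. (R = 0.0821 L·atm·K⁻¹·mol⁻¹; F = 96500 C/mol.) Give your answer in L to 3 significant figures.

Q = It = 14.5 × 15444 = 2.239×10^5 C
n(e⁻) = 2.239×10^5 / 96500 = 2.320 mol
2H₂O → O₂ + 4H⁺ + 4e⁻, so n(O₂) = 2.320 / 4 = 0.5800 mol
V = nRT/P = 0.5800 × 0.0821 × 345 / 1.19 = 13.81 L

13.8 L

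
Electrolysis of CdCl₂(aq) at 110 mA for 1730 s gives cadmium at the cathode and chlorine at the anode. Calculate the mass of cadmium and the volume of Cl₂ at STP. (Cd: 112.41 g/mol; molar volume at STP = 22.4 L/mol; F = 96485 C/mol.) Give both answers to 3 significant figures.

0.111 g Cd; 0.0221 L Cl₂

Q = 0.110 × 1730 = 190.3 C; n(e⁻) = 190.3 / 96485 = 0.001972 mol
Cathode: Cd²⁺ + 2e⁻ → Cd → n(Cd) = 0.001972/2 = 9.860×10^-4 mol → 0.111 g
Anode: 2Cl⁻ → Cl₂ + 2e⁻ → n(Cl₂) = 0.001972/2 = 9.860×10^-4 mol → 0.0221 L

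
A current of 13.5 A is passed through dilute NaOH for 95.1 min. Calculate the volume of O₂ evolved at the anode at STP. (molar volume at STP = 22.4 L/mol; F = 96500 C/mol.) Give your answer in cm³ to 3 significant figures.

4470 cm³

Charge passed = 13.5 × 5706 = 77030 C
n(e⁻) = 77030 / 96500 = 0.7982 mol
2H₂O → O₂ + 4H⁺ + 4e⁻, so n(O₂) = 0.7982 / 4 = 0.1996 mol
V = 0.1996 × 22.4 = 4.471 L
= 4470 cm³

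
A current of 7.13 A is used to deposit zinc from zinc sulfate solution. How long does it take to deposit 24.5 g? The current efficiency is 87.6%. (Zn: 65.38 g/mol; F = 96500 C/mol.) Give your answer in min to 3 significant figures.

n(Zn) = 24.5 / 65.38 = 0.3747 mol
Zn²⁺ + 2e⁻ → Zn, so n(e⁻) = 2 × 0.3747 = 0.7494 mol
Q = 0.7494 × 96500 / 0.876 = 82550 C
t = Q / I = 82550 / 7.13 = 11580 s = 193 min

193 min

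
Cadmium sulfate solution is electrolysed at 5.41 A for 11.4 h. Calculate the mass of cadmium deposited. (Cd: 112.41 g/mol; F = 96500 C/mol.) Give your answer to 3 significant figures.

Charge passed = 5.41 × 41040 = 2.220×10^5 C
n(e⁻) = Q/F = 2.220×10^5/96500 = 2.301 mol
Cd²⁺ + 2e⁻ → Cd, so n(Cd) = 2.301 / 2 = 1.151 mol
m = 1.151 × 112.41 = 129 g

129 g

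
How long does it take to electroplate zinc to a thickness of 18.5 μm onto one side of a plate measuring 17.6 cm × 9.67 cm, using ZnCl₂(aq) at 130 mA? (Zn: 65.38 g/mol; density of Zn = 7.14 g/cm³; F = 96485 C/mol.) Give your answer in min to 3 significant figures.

Plated area = 17.6 × 9.67 = 170.2 cm²
Volume = 170.2 × 18.5×10⁻⁴ cm = 0.3149 cm³
m(Zn) = 0.3149 × 7.14 = 2.248 g
n(Zn) = 2.248 / 65.38 = 0.03438 mol; n(e⁻) = 2 × 0.03438 = 0.06876 mol
Q = 0.06876 × 96485 = 6634 C
t = 6634 / 0.130 = 51030 s = 851 min

851 min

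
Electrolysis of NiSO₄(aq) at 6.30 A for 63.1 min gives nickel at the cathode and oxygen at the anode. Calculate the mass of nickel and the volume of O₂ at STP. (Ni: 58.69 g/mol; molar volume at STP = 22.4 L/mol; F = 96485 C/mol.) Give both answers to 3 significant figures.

Q = 6.30 × 3786 = 23850 C; n(e⁻) = 23850 / 96485 = 0.2472 mol
Cathode: Ni²⁺ + 2e⁻ → Ni → n(Ni) = 0.2472/2 = 0.1236 mol → 7.25 g
Anode: 2H₂O → O₂ + 4H⁺ + 4e⁻ → n(O₂) = 0.2472/4 = 0.06180 mol → 1.38 L

7.25 g Ni; 1.38 L O₂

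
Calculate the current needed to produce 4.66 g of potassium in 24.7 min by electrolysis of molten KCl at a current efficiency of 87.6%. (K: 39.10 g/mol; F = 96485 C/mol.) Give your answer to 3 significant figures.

8.86 A

n(K) = 4.66 / 39.10 = 0.1192 mol
K⁺ + e⁻ → K, so n(e⁻) = 0.1192 mol
Q = 0.1192 × 96485 / 0.876 = 13130 C
I = Q / t = 13130 / 1482 s = 8.86 A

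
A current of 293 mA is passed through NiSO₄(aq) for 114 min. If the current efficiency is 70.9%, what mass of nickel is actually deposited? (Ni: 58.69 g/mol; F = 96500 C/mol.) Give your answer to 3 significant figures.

Q = 0.293 × 6840 = 2004 C
n(e⁻) = 2004 / 96500 = 0.02077 mol
Ni²⁺ + 2e⁻ → Ni, so theoretical m(Ni) = 0.01039 × 58.69 = 0.6098 g
Actual mass = 70.9% × 0.6098 = 0.432 g

0.432 g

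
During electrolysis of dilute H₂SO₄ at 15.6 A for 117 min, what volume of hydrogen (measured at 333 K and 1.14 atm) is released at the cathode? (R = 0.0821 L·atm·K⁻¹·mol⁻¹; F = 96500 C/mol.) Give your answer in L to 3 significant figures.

Q = 15.6 A × 7020 s = 1.095×10^5 C
n(e⁻) = Q/F = 1.095×10^5/96500 = 1.135 mol
2H⁺ + 2e⁻ → H₂, so n(H₂) = 1.135 / 2 = 0.5675 mol
V = nRT/P = 0.5675 × 0.0821 × 333 / 1.14 = 13.61 L

13.6 L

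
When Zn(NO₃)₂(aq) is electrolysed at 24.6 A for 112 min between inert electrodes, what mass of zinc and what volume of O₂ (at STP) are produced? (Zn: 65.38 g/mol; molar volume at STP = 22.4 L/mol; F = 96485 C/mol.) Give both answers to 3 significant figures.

56.0 g Zn; 9.59 L O₂

Q = 24.6 × 6720 = 1.653×10^5 C; n(e⁻) = 1.653×10^5 / 96485 = 1.713 mol
Cathode: Zn²⁺ + 2e⁻ → Zn → n(Zn) = 1.713/2 = 0.8565 mol → 56.0 g
Anode: 2H₂O → O₂ + 4H⁺ + 4e⁻ → n(O₂) = 1.713/4 = 0.4283 mol → 9.59 L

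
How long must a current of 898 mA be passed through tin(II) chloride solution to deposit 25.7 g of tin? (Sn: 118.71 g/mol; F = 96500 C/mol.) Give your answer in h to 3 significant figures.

n(Sn) = 25.7 / 118.71 = 0.2165 mol
Sn²⁺ + 2e⁻ → Sn, so n(e⁻) = 2 × 0.2165 = 0.4330 mol
Q = 0.4330 × 96500 = 41780 C
t = Q / I = 41780 / 0.898 = 46530 s = 12.9 h

12.9 h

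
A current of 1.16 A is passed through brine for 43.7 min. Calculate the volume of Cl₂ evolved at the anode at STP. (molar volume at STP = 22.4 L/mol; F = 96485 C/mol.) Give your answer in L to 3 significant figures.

0.353 L

Charge passed = 1.16 × 2622 = 3042 C
n(e⁻) = Q/F = 3042/96485 = 0.03153 mol
2Cl⁻ → Cl₂ + 2e⁻, so n(Cl₂) = 0.03153 / 2 = 0.01577 mol
V = 0.01577 × 22.4 = 0.3532 L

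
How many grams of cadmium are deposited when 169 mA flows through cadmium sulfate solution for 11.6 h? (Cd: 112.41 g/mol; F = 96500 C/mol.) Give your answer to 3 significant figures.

4.11 g

Q = 0.169 A × 41760 s = 7057 C
n(e⁻) = Q/F = 7057/96500 = 0.07313 mol
Cd²⁺ + 2e⁻ → Cd, so n(Cd) = 0.07313 / 2 = 0.03657 mol
m = 0.03657 × 112.41 = 4.11 g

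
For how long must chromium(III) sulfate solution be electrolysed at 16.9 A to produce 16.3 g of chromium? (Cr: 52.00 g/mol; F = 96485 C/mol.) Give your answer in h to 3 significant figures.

1.49 h

n(Cr) = 16.3 / 52.00 = 0.3135 mol
Cr³⁺ + 3e⁻ → Cr, so n(e⁻) = 3 × 0.3135 = 0.9405 mol
Q = 0.9405 × 96485 = 90740 C
t = Q / I = 90740 / 16.9 = 5369 s = 1.49 h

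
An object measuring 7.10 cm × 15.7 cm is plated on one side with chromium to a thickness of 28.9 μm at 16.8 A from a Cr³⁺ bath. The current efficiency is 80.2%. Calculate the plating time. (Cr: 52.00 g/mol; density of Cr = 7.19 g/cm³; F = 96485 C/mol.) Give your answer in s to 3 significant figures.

957 s

Plated area = 7.10 × 15.7 = 111.5 cm²
Volume = 111.5 × 28.9×10⁻⁴ cm = 0.3222 cm³
m(Cr) = 0.3222 × 7.19 = 2.317 g
n(Cr) = 2.317 / 52.00 = 0.04456 mol; n(e⁻) = 3 × 0.04456 = 0.1337 mol
Q = 0.1337 × 96485 / 0.802 = 16080 C
t = 16080 / 16.8 = 957.1 s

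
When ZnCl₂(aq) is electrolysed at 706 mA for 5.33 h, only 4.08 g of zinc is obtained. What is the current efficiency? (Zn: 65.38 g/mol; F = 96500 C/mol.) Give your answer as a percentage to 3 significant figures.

Q = 0.706 × 19188 = 13550 C
n(e⁻) = 13550 / 96500 = 0.1404 mol
Zn²⁺ + 2e⁻ → Zn, so theoretical n(Zn) = 0.07020 mol → 4.590 g
Efficiency = 4.08 / 4.590 = 0.8889 = 88.9%

88.9%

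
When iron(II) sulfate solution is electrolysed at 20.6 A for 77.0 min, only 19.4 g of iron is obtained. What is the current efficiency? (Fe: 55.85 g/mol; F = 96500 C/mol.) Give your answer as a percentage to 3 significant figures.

70.4%

Q = 20.6 × 4620 = 95170 C
n(e⁻) = 95170 / 96500 = 0.9862 mol
Fe²⁺ + 2e⁻ → Fe, so theoretical n(Fe) = 0.4931 mol → 27.54 g
Efficiency = 19.4 / 27.54 = 0.7044 = 70.4%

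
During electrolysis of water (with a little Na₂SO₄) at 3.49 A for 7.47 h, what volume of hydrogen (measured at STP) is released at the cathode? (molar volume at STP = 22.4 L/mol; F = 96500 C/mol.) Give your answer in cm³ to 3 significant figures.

Q = It = 3.49 × 26892 = 93850 C
n(e⁻) = Q/F = 93850/96500 = 0.9725 mol
2H⁺ + 2e⁻ → H₂, so n(H₂) = 0.9725 / 2 = 0.4863 mol
V = 0.4863 × 22.4 = 10.89 L
= 10900 cm³

10900 cm³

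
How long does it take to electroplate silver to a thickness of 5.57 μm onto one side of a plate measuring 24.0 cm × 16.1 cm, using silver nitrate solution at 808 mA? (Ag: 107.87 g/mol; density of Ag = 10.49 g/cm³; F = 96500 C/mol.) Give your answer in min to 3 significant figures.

Plated area = 24.0 × 16.1 = 386.4 cm²
Volume = 386.4 × 5.57×10⁻⁴ cm = 0.2152 cm³
m(Ag) = 0.2152 × 10.49 = 2.257 g
n(Ag) = 2.257 / 107.87 = 0.02092 mol; n(e⁻) = 0.02092 mol
Q = 0.02092 × 96500 = 2019 C
t = 2019 / 0.808 = 2499 s = 41.7 min

41.7 min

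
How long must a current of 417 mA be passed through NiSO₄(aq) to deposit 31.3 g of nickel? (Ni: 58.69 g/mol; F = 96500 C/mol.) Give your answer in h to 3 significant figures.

n(Ni) = 31.3 / 58.69 = 0.5333 mol
Ni²⁺ + 2e⁻ → Ni, so n(e⁻) = 2 × 0.5333 = 1.067 mol
Q = 1.067 × 96500 = 1.030×10^5 C
t = Q / I = 1.030×10^5 / 0.417 = 2.470×10^5 s = 68.6 h

68.6 h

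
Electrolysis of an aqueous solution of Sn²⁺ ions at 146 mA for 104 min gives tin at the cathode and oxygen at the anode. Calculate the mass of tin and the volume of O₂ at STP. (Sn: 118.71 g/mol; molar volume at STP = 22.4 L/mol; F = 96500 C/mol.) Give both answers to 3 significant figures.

0.560 g Sn; 0.0529 L O₂

Q = 0.146 × 6240 = 911.0 C; n(e⁻) = 911.0 / 96500 = 0.009440 mol
Cathode: Sn²⁺ + 2e⁻ → Sn → n(Sn) = 0.009440/2 = 0.004720 mol → 0.560 g
Anode: 2H₂O → O₂ + 4H⁺ + 4e⁻ → n(O₂) = 0.009440/4 = 0.002360 mol → 0.0529 L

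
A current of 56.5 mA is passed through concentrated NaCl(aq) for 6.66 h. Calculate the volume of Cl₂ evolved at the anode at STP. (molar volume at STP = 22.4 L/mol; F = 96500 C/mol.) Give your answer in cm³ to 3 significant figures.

157 cm³

Charge passed = 0.0565 × 23976 = 1355 C
Moles of electrons = 1355 / 96500 = 0.01404 mol
2Cl⁻ → Cl₂ + 2e⁻, so n(Cl₂) = 0.01404 / 2 = 0.007020 mol
V = 0.007020 × 22.4 = 0.1572 L
= 157 cm³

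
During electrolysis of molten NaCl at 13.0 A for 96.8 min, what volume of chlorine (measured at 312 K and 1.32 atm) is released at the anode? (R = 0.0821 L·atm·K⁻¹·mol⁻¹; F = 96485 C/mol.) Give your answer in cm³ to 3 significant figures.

Charge passed = 13.0 × 5808 = 75500 C
Moles of electrons = 75500 / 96485 = 0.7825 mol
2Cl⁻ → Cl₂ + 2e⁻, so n(Cl₂) = 0.7825 / 2 = 0.3913 mol
V = nRT/P = 0.3913 × 0.0821 × 312 / 1.32 = 7.593 L
= 7590 cm³

7590 cm³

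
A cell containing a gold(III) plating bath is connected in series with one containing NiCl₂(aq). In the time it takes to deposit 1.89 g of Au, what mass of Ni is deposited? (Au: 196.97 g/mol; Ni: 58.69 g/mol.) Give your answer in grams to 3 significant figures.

0.845 g

n(Au) = 1.89 / 196.97 = 0.009595 mol
Au³⁺ + 3e⁻ → Au, so n(e⁻) = 3 × 0.009595 = 0.02879 mol
In series, the same 0.02879 mol of electrons flows through the second cell.
Ni²⁺ + 2e⁻ → Ni, so n(Ni) = 0.02879 / 2 = 0.01440 mol
m(Ni) = 0.01440 × 58.69 = 0.845 g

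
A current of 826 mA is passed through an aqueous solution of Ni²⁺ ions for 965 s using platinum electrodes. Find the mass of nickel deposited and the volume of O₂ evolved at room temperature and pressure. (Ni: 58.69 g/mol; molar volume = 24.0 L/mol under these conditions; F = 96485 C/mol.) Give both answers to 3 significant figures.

Q = 0.826 × 965 = 797.1 C; n(e⁻) = 797.1 / 96485 = 0.008261 mol
Cathode: Ni²⁺ + 2e⁻ → Ni → n(Ni) = 0.008261/2 = 0.004131 mol → 0.242 g
Anode: 2H₂O → O₂ + 4H⁺ + 4e⁻ → n(O₂) = 0.008261/4 = 0.002065 mol → 0.0496 L

0.242 g Ni; 0.0496 L O₂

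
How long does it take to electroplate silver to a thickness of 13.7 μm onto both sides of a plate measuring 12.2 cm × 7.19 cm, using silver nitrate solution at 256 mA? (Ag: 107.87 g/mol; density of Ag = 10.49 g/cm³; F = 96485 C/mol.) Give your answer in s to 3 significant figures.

8810 s

Plated area = 2 × 12.2 × 7.19 = 175.4 cm²
Volume = 175.4 × 13.7×10⁻⁴ cm = 0.2403 cm³
m(Ag) = 0.2403 × 10.49 = 2.521 g
n(Ag) = 2.521 / 107.87 = 0.02337 mol; n(e⁻) = 0.02337 mol
Q = 0.02337 × 96485 = 2255 C
t = 2255 / 0.256 = 8809 s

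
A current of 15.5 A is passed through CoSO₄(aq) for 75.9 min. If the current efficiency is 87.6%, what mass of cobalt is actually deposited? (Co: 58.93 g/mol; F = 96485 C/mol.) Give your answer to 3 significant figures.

Q = 15.5 × 4554 = 70590 C
n(e⁻) = 70590 / 96485 = 0.7316 mol
Co²⁺ + 2e⁻ → Co, so theoretical m(Co) = 0.3658 × 58.93 = 21.56 g
Actual mass = 87.6% × 21.56 = 18.9 g

18.9 g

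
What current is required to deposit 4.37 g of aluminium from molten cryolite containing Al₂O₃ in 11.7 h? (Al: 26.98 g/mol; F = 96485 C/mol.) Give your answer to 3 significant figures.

n(Al) = 4.37 / 26.98 = 0.1620 mol
Al³⁺ + 3e⁻ → Al, so n(e⁻) = 3 × 0.1620 = 0.4860 mol
Q = 0.4860 × 96485 = 46890 C
I = Q / t = 46890 / 42120 s = 1.11 A

1.11 A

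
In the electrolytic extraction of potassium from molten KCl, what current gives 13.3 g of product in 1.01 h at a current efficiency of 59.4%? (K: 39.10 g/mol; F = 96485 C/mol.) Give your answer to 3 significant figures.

15.2 A

n(K) = 13.3 / 39.10 = 0.3402 mol
K⁺ + e⁻ → K, so n(e⁻) = 0.3402 mol
Q = 0.3402 × 96485 / 0.594 = 55260 C
I = Q / t = 55260 / 3636 s = 15.2 A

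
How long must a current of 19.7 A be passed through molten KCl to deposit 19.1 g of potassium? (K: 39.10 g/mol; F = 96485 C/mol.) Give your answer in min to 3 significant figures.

39.9 min

n(K) = 19.1 / 39.10 = 0.4885 mol
K⁺ + e⁻ → K, so n(e⁻) = 0.4885 mol
Q = 0.4885 × 96485 = 47130 C
t = Q / I = 47130 / 19.7 = 2392 s = 39.9 min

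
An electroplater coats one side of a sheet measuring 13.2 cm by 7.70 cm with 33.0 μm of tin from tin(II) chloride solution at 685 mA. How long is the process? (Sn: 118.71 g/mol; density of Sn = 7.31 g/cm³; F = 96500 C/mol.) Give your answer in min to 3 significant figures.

Plated area = 13.2 × 7.70 = 101.6 cm²
Volume = 101.6 × 33.0×10⁻⁴ cm = 0.3353 cm³
m(Sn) = 0.3353 × 7.31 = 2.451 g
n(Sn) = 2.451 / 118.71 = 0.02065 mol; n(e⁻) = 2 × 0.02065 = 0.04130 mol
Q = 0.04130 × 96500 = 3985 C
t = 3985 / 0.685 = 5818 s = 97.0 min

97.0 min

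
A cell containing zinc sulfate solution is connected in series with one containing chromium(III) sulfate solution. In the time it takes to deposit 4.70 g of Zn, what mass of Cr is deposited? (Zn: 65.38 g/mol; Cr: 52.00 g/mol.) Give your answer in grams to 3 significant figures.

n(Zn) = 4.70 / 65.38 = 0.07189 mol
Zn²⁺ + 2e⁻ → Zn, so n(e⁻) = 2 × 0.07189 = 0.1438 mol
In series, the same 0.1438 mol of electrons flows through the second cell.
Cr³⁺ + 3e⁻ → Cr, so n(Cr) = 0.1438 / 3 = 0.04793 mol
m(Cr) = 0.04793 × 52.00 = 2.49 g

2.49 g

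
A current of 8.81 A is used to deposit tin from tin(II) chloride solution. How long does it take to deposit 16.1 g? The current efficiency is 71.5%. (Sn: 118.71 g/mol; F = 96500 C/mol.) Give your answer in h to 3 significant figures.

1.15 h

n(Sn) = 16.1 / 118.71 = 0.1356 mol
Sn²⁺ + 2e⁻ → Sn, so n(e⁻) = 2 × 0.1356 = 0.2712 mol
Q = 0.2712 × 96500 / 0.715 = 36600 C
t = Q / I = 36600 / 8.81 = 4154 s = 1.15 h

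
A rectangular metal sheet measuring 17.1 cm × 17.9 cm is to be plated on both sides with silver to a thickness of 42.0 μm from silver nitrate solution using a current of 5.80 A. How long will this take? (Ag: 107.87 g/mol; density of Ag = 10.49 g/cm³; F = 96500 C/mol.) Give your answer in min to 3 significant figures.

Plated area = 2 × 17.1 × 17.9 = 612.2 cm²
Volume = 612.2 × 42.0×10⁻⁴ cm = 2.571 cm³
m(Ag) = 2.571 × 10.49 = 26.97 g
n(Ag) = 26.97 / 107.87 = 0.2500 mol; n(e⁻) = 0.2500 mol
Q = 0.2500 × 96500 = 24130 C
t = 24130 / 5.80 = 4160 s = 69.3 min

69.3 min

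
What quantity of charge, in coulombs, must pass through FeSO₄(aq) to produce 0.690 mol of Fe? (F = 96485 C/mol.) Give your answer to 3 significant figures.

1.33×10^5 C

Fe²⁺ + 2e⁻ → Fe, so n(e⁻) = 2 × 0.690 = 1.380 mol
Q = 1.380 × 96485 = 1.331×10^5 C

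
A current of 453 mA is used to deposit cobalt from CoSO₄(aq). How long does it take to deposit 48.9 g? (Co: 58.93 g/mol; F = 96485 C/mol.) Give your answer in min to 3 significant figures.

n(Co) = 48.9 / 58.93 = 0.8298 mol
Co²⁺ + 2e⁻ → Co, so n(e⁻) = 2 × 0.8298 = 1.660 mol
Q = 1.660 × 96485 = 1.602×10^5 C
t = Q / I = 1.602×10^5 / 0.453 = 3.536×10^5 s = 5890 min

5890 min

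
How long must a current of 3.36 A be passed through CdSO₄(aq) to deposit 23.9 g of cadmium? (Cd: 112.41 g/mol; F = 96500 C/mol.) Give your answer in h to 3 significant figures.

3.39 h

n(Cd) = 23.9 / 112.41 = 0.2126 mol
Cd²⁺ + 2e⁻ → Cd, so n(e⁻) = 2 × 0.2126 = 0.4252 mol
Q = 0.4252 × 96500 = 41030 C
t = Q / I = 41030 / 3.36 = 12210 s = 3.39 h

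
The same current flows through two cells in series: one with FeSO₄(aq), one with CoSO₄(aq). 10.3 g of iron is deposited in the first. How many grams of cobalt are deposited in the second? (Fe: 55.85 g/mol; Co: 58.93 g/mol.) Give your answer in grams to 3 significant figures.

10.9 g

n(Fe) = 10.3 / 55.85 = 0.1844 mol
Fe²⁺ + 2e⁻ → Fe, so n(e⁻) = 2 × 0.1844 = 0.3688 mol
Same current for the same time ⇒ same n(e⁻) = 0.3688 mol in both cells.
Co²⁺ + 2e⁻ → Co, so n(Co) = 0.3688 / 2 = 0.1844 mol
m(Co) = 0.1844 × 58.93 = 10.9 g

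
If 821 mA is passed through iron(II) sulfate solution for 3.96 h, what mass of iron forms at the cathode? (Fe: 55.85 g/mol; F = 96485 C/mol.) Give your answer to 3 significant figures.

3.39 g

Q = It = 0.821 × 14256 = 11700 C
n(e⁻) = Q/F = 11700/96485 = 0.1213 mol
Fe²⁺ + 2e⁻ → Fe, so n(Fe) = 0.1213 / 2 = 0.06065 mol
m = 0.06065 × 55.85 = 3.39 g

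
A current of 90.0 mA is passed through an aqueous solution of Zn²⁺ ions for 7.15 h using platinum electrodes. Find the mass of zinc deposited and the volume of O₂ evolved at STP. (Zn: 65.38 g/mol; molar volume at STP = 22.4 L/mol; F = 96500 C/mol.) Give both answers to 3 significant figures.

0.785 g Zn; 0.134 L O₂

Q = 0.0900 × 25740 = 2317 C; n(e⁻) = 2317 / 96500 = 0.02401 mol
Cathode: Zn²⁺ + 2e⁻ → Zn → n(Zn) = 0.02401/2 = 0.01201 mol → 0.785 g
Anode: 2H₂O → O₂ + 4H⁺ + 4e⁻ → n(O₂) = 0.02401/4 = 0.006003 mol → 0.134 L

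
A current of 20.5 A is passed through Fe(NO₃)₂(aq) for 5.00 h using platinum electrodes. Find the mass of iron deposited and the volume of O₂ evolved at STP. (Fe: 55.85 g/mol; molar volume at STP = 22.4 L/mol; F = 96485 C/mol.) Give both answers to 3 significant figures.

Q = 20.5 × 18000 = 3.690×10^5 C; n(e⁻) = 3.690×10^5 / 96485 = 3.824 mol
Cathode: Fe²⁺ + 2e⁻ → Fe → n(Fe) = 3.824/2 = 1.912 mol → 107 g
Anode: 2H₂O → O₂ + 4H⁺ + 4e⁻ → n(O₂) = 3.824/4 = 0.9560 mol → 21.4 L

107 g Fe; 21.4 L O₂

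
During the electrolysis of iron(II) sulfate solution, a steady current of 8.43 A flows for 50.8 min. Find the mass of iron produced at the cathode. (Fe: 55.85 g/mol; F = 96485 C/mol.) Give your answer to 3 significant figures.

7.44 g

Q = 8.43 A × 3048 s = 25690 C
n(e⁻) = 25690 / 96485 = 0.2663 mol
Fe²⁺ + 2e⁻ → Fe, so n(Fe) = 0.2663 / 2 = 0.1332 mol
m = 0.1332 × 55.85 = 7.44 g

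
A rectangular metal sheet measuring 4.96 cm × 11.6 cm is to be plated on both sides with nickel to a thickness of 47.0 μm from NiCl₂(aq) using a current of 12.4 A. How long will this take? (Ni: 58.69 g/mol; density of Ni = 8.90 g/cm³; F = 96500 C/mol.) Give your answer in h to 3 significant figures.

Plated area = 2 × 4.96 × 11.6 = 115.1 cm²
Volume = 115.1 × 47.0×10⁻⁴ cm = 0.5410 cm³
m(Ni) = 0.5410 × 8.90 = 4.815 g
n(Ni) = 4.815 / 58.69 = 0.08204 mol; n(e⁻) = 2 × 0.08204 = 0.1641 mol
Q = 0.1641 × 96500 = 15840 C
t = 15840 / 12.4 = 1277 s = 0.355 h

0.355 h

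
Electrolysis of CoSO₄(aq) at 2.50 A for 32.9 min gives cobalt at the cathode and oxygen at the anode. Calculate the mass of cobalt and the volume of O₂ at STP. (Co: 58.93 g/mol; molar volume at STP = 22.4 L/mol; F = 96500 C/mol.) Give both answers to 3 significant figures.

Q = 2.50 × 1974 = 4935 C; n(e⁻) = 4935 / 96500 = 0.05114 mol
Cathode: Co²⁺ + 2e⁻ → Co → n(Co) = 0.05114/2 = 0.02557 mol → 1.51 g
Anode: 2H₂O → O₂ + 4H⁺ + 4e⁻ → n(O₂) = 0.05114/4 = 0.01279 mol → 0.286 L

1.51 g Co; 0.286 L O₂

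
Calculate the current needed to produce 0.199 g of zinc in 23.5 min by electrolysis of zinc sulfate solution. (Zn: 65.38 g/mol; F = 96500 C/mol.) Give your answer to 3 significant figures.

n(Zn) = 0.199 / 65.38 = 0.003044 mol
Zn²⁺ + 2e⁻ → Zn, so n(e⁻) = 2 × 0.003044 = 0.006088 mol
Q = 0.006088 × 96500 = 587.5 C
I = Q / t = 587.5 / 1410 s = 0.417 A

0.417 A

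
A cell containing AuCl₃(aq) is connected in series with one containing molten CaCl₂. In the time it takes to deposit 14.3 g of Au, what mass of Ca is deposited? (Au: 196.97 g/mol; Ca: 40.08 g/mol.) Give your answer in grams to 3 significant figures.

4.36 g

n(Au) = 14.3 / 196.97 = 0.07260 mol
Au³⁺ + 3e⁻ → Au, so n(e⁻) = 3 × 0.07260 = 0.2178 mol
The cells are in series, so the same charge (and hence the same n(e⁻) = 0.2178 mol) passes through both.
Ca²⁺ + 2e⁻ → Ca, so n(Ca) = 0.2178 / 2 = 0.1089 mol
m(Ca) = 0.1089 × 40.08 = 4.36 g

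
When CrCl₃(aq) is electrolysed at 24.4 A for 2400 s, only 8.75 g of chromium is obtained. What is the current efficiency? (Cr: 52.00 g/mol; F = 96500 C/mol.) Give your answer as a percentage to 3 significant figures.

83.2%

Q = 24.4 × 2400 = 58560 C
n(e⁻) = 58560 / 96500 = 0.6068 mol
Cr³⁺ + 3e⁻ → Cr, so theoretical n(Cr) = 0.2023 mol → 10.52 g
Efficiency = 8.75 / 10.52 = 0.8317 = 83.2%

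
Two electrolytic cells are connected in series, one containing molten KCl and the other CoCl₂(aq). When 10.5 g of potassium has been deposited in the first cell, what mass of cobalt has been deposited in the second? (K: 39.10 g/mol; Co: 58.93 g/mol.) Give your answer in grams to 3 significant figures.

n(K) = 10.5 / 39.10 = 0.2685 mol
K⁺ + e⁻ → K, so n(e⁻) = 0.2685 mol
In series, the same 0.2685 mol of electrons flows through the second cell.
Co²⁺ + 2e⁻ → Co, so n(Co) = 0.2685 / 2 = 0.1343 mol
m(Co) = 0.1343 × 58.93 = 7.91 g

7.91 g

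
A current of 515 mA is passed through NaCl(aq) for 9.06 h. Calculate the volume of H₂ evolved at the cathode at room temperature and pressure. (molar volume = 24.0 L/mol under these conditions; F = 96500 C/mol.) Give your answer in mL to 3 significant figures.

Charge passed = 0.515 × 32616 = 16800 C
n(e⁻) = Q/F = 16800/96500 = 0.1741 mol
2H⁺ + 2e⁻ → H₂, so n(H₂) = 0.1741 / 2 = 0.08705 mol
V = 0.08705 × 24.0 = 2.089 L
= 2090 mL

2090 mL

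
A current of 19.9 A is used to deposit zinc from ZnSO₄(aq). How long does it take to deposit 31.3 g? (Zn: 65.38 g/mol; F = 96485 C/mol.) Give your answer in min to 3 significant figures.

n(Zn) = 31.3 / 65.38 = 0.4787 mol
Zn²⁺ + 2e⁻ → Zn, so n(e⁻) = 2 × 0.4787 = 0.9574 mol
Q = 0.9574 × 96485 = 92370 C
t = Q / I = 92370 / 19.9 = 4642 s = 77.4 min

77.4 min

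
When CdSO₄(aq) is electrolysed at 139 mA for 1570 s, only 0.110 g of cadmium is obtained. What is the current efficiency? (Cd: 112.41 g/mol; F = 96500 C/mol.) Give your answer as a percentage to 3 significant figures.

86.5%

Q = 0.139 × 1570 = 218.2 C
n(e⁻) = 218.2 / 96500 = 0.002261 mol
Cd²⁺ + 2e⁻ → Cd, so theoretical n(Cd) = 0.001131 mol → 0.1271 g
Efficiency = 0.110 / 0.1271 = 0.8655 = 86.5%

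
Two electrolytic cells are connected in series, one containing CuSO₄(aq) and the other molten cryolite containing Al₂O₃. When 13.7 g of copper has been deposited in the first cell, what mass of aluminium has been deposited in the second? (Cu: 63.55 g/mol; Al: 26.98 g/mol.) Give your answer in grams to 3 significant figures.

3.88 g

n(Cu) = 13.7 / 63.55 = 0.2156 mol
Cu²⁺ + 2e⁻ → Cu, so n(e⁻) = 2 × 0.2156 = 0.4312 mol
The cells are in series, so the same charge (and hence the same n(e⁻) = 0.4312 mol) passes through both.
Al³⁺ + 3e⁻ → Al, so n(Al) = 0.4312 / 3 = 0.1437 mol
m(Al) = 0.1437 × 26.98 = 3.88 g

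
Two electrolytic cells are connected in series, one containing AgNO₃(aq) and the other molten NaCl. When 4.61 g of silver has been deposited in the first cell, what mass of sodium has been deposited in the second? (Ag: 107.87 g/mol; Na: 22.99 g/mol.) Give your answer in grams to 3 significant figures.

0.983 g

n(Ag) = 4.61 / 107.87 = 0.04274 mol
Ag⁺ + e⁻ → Ag, so n(e⁻) = 0.04274 mol
In series, the same 0.04274 mol of electrons flows through the second cell.
Na⁺ + e⁻ → Na, so n(Na) = 0.04274 mol
m(Na) = 0.04274 × 22.99 = 0.983 g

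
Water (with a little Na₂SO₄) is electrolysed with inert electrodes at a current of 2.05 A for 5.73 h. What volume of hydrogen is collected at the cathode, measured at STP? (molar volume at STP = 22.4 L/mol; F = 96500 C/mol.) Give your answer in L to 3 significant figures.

4.91 L

Q = It = 2.05 × 20628 = 42290 C
n(e⁻) = 42290 / 96500 = 0.4382 mol
2H⁺ + 2e⁻ → H₂, so n(H₂) = 0.4382 / 2 = 0.2191 mol
V = 0.2191 × 22.4 = 4.908 L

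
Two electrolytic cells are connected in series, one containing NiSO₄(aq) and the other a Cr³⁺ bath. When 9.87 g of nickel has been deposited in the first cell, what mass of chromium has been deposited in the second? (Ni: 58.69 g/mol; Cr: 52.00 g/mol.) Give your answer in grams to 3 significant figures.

n(Ni) = 9.87 / 58.69 = 0.1682 mol
Ni²⁺ + 2e⁻ → Ni, so n(e⁻) = 2 × 0.1682 = 0.3364 mol
In series, the same 0.3364 mol of electrons flows through the second cell.
Cr³⁺ + 3e⁻ → Cr, so n(Cr) = 0.3364 / 3 = 0.1121 mol
m(Cr) = 0.1121 × 52.00 = 5.83 g

5.83 g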